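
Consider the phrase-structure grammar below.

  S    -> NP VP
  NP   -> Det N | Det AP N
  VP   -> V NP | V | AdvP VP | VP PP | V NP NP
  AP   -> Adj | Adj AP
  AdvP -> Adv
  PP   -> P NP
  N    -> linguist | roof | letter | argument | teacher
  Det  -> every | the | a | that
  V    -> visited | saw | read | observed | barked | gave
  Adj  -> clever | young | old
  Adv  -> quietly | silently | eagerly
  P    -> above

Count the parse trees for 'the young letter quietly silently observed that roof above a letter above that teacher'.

6

Two of the 6 distinct bracketings:
[S [NP [Det the] [AP [Adj young]] [N letter]] [VP [AdvP [Adv quietly]] [VP [AdvP [Adv silently]] [VP [VP [VP [V observed] [NP [Det that] [N roof]]] [PP [P above] [NP [Det a] [N letter]]]] [PP [P above] [NP [Det that] [N teacher]]]]]]]
[S [NP [Det the] [AP [Adj young]] [N letter]] [VP [AdvP [Adv quietly]] [VP [VP [AdvP [Adv silently]] [VP [VP [V observed] [NP [Det that] [N roof]]] [PP [P above] [NP [Det a] [N letter]]]]] [PP [P above] [NP [Det that] [N teacher]]]]]]
The trees differ in how a recursive rule is bracketed over the same span.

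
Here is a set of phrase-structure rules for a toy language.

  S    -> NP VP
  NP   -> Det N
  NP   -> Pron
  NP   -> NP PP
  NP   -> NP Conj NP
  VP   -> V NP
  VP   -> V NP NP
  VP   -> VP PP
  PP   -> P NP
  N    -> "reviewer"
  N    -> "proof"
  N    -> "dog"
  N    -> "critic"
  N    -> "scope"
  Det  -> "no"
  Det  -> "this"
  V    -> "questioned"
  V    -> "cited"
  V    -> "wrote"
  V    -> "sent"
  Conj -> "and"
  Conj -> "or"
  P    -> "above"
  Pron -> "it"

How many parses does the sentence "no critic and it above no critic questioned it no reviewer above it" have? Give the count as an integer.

Two of the 4 distinct bracketings:
[S [NP [NP [NP [Det no] [N critic]] [Conj and] [NP [Pron it]]] [PP [P above] [NP [Det no] [N critic]]]] [VP [V questioned] [NP [Pron it]] [NP [NP [Det no] [N reviewer]] [PP [P above] [NP [Pron it]]]]]]
[S [NP [NP [NP [Det no] [N critic]] [Conj and] [NP [Pron it]]] [PP [P above] [NP [Det no] [N critic]]]] [VP [VP [V questioned] [NP [Pron it]] [NP [Det no] [N reviewer]]] [PP [P above] [NP [Pron it]]]]]
The difference turns on whether VP → VP PP is used at the relevant span, versus an alternative expansion of VP.

4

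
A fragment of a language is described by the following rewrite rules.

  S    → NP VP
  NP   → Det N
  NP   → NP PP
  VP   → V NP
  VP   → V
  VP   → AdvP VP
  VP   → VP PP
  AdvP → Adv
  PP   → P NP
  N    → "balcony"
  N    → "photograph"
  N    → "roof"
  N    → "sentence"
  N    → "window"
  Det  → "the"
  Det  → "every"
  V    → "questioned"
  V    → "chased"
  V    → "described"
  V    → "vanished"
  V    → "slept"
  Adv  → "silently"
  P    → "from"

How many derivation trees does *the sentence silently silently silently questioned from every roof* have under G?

Two of the 4 distinct bracketings:
[S [NP [Det the] [N sentence]] [VP [AdvP [Adv silently]] [VP [AdvP [Adv silently]] [VP [AdvP [Adv silently]] [VP [VP [V questioned]] [PP [P from] [NP [Det every] [N roof]]]]]]]]
[S [NP [Det the] [N sentence]] [VP [AdvP [Adv silently]] [VP [AdvP [Adv silently]] [VP [VP [AdvP [Adv silently]] [VP [V questioned]]] [PP [P from] [NP [Det every] [N roof]]]]]]]
The trees differ in how a recursive rule is bracketed over the same span.

4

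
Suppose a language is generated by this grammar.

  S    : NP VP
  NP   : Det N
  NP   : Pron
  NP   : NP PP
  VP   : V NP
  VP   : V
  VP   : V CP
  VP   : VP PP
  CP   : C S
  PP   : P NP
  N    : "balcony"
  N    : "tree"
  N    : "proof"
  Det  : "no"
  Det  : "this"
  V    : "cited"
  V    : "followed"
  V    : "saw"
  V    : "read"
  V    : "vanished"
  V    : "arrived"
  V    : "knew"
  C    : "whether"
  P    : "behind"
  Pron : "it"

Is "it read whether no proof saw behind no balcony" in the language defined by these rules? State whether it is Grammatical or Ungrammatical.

Grammatical

[S [NP [Pron it]] [VP [V read] [CP [C whether] [S [NP [Det no] [N proof]] [VP [VP [V saw]] [PP [P behind] [NP [Det no] [N balcony]]]]]]]]
The bracketing above is licensed at every node by one of the given productions, with S at the root.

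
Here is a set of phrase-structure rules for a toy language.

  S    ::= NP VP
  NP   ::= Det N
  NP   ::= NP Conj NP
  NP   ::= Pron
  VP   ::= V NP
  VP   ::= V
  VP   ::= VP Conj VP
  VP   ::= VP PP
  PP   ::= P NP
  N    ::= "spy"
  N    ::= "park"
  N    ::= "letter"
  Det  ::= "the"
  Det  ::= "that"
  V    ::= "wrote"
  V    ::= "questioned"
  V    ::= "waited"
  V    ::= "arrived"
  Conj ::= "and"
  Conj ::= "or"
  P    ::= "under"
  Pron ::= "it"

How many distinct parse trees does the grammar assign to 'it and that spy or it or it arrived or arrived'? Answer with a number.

Two of the 5 distinct bracketings:
[S [NP [NP [Pron it]] [Conj and] [NP [NP [Det that] [N spy]] [Conj or] [NP [NP [Pron it]] [Conj or] [NP [Pron it]]]]] [VP [VP [V arrived]] [Conj or] [VP [V arrived]]]]
[S [NP [NP [Pron it]] [Conj and] [NP [NP [NP [Det that] [N spy]] [Conj or] [NP [Pron it]]] [Conj or] [NP [Pron it]]]] [VP [VP [V arrived]] [Conj or] [VP [V arrived]]]]
The trees differ in how a recursive rule is bracketed over the same span.

5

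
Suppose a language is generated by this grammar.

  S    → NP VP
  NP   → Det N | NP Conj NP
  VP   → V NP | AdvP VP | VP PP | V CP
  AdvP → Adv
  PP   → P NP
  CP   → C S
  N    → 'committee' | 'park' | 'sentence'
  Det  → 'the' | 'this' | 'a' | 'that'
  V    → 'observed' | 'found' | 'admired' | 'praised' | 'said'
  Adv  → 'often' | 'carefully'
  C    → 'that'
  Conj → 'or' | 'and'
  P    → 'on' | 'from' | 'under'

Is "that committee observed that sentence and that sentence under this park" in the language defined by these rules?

S
  NP
    Det: that
    N: committee
  VP
    VP
      V: observed
      NP
        NP
          Det: that
          N: sentence
        Conj: and
        NP
          Det: that
          N: sentence
    PP
      P: under
      NP
        Det: this
        N: park
The bracketing above is licensed at every node by one of the given productions, with S at the root.

Grammatical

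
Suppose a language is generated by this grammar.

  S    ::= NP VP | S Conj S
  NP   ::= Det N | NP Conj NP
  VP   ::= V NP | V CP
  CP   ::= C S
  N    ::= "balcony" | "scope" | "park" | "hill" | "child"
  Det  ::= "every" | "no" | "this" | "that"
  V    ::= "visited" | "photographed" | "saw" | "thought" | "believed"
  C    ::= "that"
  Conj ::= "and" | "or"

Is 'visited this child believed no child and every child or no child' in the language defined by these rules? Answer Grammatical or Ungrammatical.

Ungrammatical

For S → NP VP, no prefix of the string parses as an NP. The alternative S rule S → S Conj S likewise has no satisfying split.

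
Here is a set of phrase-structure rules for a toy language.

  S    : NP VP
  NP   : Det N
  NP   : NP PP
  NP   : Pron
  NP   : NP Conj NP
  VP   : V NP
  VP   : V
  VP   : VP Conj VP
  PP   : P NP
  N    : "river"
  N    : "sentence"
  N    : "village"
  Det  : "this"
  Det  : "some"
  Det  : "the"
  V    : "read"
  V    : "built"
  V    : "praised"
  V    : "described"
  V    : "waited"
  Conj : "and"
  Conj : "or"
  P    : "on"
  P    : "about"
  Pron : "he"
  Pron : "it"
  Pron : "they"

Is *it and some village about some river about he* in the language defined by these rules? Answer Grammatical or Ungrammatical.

For S → NP VP, every NP-prefix leaves a non-VP remainder: after 'it' the remainder is not a VP; after 'it and some village' the remainder is not a VP; after 'it and some village about some river' the remainder is not a VP.

Ungrammatical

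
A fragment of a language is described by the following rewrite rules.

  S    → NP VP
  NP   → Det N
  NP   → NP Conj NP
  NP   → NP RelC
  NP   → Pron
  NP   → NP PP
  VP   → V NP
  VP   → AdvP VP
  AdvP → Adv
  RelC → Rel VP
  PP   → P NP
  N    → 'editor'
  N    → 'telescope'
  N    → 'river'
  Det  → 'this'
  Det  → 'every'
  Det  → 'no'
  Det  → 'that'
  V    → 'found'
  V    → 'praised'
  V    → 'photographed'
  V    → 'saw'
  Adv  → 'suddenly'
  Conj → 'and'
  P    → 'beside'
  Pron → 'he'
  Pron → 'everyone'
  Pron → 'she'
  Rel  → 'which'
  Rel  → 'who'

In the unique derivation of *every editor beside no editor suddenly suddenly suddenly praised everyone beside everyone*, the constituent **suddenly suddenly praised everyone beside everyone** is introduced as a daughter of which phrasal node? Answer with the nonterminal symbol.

VP

[S [NP [NP [Det every] [N editor]] [PP [P beside] [NP [Det no] [N editor]]]] [VP [AdvP [Adv suddenly]] [VP [AdvP [Adv suddenly]] [VP [AdvP [Adv suddenly]] [VP [V praised] [NP [NP [Pron everyone]] [PP [P beside] [NP [Pron everyone]]]]]]]]]
The span 'suddenly suddenly praised everyone beside everyone' is the VP node built by VP → AdvP VP.
Its mother is the VP built by VP → AdvP VP.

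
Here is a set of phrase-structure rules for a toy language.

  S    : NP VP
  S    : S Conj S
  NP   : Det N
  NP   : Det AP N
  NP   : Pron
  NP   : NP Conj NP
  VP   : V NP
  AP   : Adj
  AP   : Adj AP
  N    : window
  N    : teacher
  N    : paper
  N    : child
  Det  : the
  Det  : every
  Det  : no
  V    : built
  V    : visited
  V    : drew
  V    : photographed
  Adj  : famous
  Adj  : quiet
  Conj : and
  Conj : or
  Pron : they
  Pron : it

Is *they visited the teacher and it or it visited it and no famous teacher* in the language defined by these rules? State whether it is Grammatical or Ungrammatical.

[S [S [NP [Pron they]] [VP [V visited] [NP [Det the] [N teacher]]]] [Conj and] [S [NP [NP [Pron it]] [Conj or] [NP [Pron it]]] [VP [V visited] [NP [NP [Pron it]] [Conj and] [NP [Det no] [AP [Adj famous]] [N teacher]]]]]]
Every word is introduced by a lexical rule and the phrasal rules combine the resulting categories into a single S.

Grammatical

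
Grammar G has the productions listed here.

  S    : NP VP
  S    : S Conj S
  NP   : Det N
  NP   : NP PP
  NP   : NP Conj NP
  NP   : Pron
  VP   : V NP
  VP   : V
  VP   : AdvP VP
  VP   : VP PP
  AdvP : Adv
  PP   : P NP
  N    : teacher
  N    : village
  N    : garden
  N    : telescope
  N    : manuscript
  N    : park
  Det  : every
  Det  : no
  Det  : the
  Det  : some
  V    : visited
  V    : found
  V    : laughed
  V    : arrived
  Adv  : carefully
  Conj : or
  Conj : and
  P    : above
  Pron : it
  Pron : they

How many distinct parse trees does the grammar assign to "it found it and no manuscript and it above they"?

Two of the 7 distinct bracketings:
[S [NP [Pron it]] [VP [V found] [NP [NP [NP [Pron it]] [Conj and] [NP [NP [Det no] [N manuscript]] [Conj and] [NP [Pron it]]]] [PP [P above] [NP [Pron they]]]]]]
[S [NP [Pron it]] [VP [V found] [NP [NP [NP [NP [Pron it]] [Conj and] [NP [Det no] [N manuscript]]] [Conj and] [NP [Pron it]]] [PP [P above] [NP [Pron they]]]]]]
The trees differ in how a recursive rule is bracketed over the same span.

7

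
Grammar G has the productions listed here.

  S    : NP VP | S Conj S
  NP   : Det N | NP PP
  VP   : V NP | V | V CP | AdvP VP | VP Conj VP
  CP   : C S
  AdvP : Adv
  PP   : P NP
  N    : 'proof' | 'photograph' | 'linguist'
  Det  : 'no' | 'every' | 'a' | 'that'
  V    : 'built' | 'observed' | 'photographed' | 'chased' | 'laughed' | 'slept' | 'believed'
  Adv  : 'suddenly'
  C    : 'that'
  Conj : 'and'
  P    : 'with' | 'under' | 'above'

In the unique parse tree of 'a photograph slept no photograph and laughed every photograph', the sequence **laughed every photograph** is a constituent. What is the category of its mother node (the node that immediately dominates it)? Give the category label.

[S [NP [Det a] [N photograph]] [VP [VP [V slept] [NP [Det no] [N photograph]]] [Conj and] [VP [V laughed] [NP [Det every] [N photograph]]]]]
The span 'laughed every photograph' is the VP node built by VP → V NP.
Its mother is the VP built by VP → VP Conj VP.

VP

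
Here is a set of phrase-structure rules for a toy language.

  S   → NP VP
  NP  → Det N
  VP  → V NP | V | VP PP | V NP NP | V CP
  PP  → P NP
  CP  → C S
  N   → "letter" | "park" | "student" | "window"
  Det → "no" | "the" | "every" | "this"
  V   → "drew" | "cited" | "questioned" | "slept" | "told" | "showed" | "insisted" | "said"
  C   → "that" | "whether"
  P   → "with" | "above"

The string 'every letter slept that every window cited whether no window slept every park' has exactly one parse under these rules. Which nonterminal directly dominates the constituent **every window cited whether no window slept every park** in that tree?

[S [NP [Det every] [N letter]] [VP [V slept] [CP [C that] [S [NP [Det every] [N window]] [VP [V cited] [CP [C whether] [S [NP [Det no] [N window]] [VP [V slept] [NP [Det every] [N park]]]]]]]]]]
The span 'every window cited whether no window slept every park' is the S node built by S → NP VP.
Its mother is the CP built by CP → C S.

CP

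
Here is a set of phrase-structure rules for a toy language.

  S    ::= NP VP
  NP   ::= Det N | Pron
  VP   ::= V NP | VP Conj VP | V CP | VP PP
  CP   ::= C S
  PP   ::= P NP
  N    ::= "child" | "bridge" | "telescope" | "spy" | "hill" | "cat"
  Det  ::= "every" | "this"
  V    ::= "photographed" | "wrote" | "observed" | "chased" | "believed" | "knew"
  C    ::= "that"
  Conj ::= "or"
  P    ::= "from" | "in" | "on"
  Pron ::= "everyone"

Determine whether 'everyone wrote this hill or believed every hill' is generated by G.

Grammatical

[S [NP [Pron everyone]] [VP [VP [V wrote] [NP [Det this] [N hill]]] [Conj or] [VP [V believed] [NP [Det every] [N hill]]]]]
The bracketing above is licensed at every node by one of the given productions, with S at the root.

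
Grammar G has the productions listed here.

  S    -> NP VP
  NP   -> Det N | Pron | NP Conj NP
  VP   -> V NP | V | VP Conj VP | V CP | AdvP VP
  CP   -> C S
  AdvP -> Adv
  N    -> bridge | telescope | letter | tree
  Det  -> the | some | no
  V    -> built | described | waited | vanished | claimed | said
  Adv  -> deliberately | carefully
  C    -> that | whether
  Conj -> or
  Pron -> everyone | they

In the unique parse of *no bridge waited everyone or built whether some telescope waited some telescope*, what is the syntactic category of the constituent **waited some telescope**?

VP

S
  NP
    Det: no
    N: bridge
  VP
    VP
      V: waited
      NP
        Pron: everyone
    Conj: or
    VP
      V: built
      CP
        C: whether
        S
          NP
            Det: some
            N: telescope
          VP
            V: waited
            NP
              Det: some
              N: telescope
The span 'waited some telescope' is the VP node built by VP → V NP.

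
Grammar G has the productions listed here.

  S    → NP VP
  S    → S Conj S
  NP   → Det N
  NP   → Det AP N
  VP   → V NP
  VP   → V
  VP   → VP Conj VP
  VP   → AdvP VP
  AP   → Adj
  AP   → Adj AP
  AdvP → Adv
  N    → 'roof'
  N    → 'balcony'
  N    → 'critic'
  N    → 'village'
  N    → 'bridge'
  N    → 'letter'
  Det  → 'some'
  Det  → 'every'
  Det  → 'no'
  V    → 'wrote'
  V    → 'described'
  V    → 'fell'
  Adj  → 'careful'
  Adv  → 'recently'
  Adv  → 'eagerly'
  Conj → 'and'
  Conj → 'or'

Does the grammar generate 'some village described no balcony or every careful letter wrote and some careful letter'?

For S → NP VP, the only prefix that parses as NP is 'some village', but the remainder 'described no balcony or every careful letter wrote and some careful letter' is not a VP under these rules. The alternative S rule S → S Conj S likewise has no satisfying split.

Ungrammatical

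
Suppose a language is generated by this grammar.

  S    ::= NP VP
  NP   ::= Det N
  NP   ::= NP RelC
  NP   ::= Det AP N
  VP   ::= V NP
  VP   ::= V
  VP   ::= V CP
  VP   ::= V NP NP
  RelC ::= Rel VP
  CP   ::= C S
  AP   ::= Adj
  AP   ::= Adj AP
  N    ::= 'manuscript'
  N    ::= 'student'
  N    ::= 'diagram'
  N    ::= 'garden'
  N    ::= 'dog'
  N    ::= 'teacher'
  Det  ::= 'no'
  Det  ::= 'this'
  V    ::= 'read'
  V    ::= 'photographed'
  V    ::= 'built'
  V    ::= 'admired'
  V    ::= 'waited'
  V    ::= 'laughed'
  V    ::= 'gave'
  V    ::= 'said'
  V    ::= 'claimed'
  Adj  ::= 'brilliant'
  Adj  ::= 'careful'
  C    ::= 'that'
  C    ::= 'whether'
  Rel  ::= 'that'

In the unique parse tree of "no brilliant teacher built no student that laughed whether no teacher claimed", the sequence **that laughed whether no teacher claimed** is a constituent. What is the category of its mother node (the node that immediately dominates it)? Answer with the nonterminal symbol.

[S [NP [Det no] [AP [Adj brilliant]] [N teacher]] [VP [V built] [NP [NP [Det no] [N student]] [RelC [Rel that] [VP [V laughed] [CP [C whether] [S [NP [Det no] [N teacher]] [VP [V claimed]]]]]]]]]
The span 'that laughed whether no teacher claimed' is the RelC node built by RelC → Rel VP.
Its mother is the NP built by NP → NP RelC.

NP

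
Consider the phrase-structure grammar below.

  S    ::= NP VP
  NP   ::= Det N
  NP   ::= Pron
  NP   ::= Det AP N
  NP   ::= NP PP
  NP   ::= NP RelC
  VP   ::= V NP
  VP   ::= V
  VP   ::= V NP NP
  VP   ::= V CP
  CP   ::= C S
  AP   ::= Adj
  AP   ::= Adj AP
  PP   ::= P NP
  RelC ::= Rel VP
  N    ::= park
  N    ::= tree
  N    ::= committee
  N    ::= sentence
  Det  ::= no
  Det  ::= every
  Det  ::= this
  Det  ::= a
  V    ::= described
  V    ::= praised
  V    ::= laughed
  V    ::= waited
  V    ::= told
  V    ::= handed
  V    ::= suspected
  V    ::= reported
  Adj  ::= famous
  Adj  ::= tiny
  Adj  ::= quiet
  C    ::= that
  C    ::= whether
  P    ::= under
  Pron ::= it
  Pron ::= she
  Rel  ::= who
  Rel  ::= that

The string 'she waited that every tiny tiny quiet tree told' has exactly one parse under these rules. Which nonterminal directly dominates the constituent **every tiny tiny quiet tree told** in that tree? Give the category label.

S
  NP
    Pron: she
  VP
    V: waited
    CP
      C: that
      S
        NP
          Det: every
          AP
            Adj: tiny
            AP
              Adj: tiny
              AP
                Adj: quiet
          N: tree
        VP
          V: told
The span 'every tiny tiny quiet tree told' is the S node built by S → NP VP.
Its mother is the CP built by CP → C S.

CP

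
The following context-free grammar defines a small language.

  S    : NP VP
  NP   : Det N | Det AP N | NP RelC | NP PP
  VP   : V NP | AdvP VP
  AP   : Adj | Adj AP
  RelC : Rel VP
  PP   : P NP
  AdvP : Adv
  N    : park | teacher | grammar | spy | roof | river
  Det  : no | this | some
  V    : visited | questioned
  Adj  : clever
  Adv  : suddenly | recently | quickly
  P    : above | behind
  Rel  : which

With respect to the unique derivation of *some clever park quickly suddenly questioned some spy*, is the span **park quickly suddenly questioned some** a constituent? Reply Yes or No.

No

[S [NP [Det some] [AP [Adj clever]] [N park]] [VP [AdvP [Adv quickly]] [VP [AdvP [Adv suddenly]] [VP [V questioned] [NP [Det some] [N spy]]]]]]
The smallest constituent containing 'park quickly suddenly questioned some' is the S spanning 'some clever park quickly suddenly questioned some spy'; no single node in the tree dominates exactly the given words.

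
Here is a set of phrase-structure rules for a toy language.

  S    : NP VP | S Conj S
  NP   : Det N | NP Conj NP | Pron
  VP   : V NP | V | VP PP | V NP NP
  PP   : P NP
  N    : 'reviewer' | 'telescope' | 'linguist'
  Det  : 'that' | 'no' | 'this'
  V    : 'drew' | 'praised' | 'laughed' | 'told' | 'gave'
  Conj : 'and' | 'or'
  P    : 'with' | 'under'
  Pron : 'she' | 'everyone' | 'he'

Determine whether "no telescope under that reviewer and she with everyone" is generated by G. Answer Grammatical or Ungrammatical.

For S → NP VP, the only prefix that parses as NP is 'no telescope', but the remainder 'under that reviewer and she with everyone' is not a VP under these rules. The alternative S rule S → S Conj S likewise has no satisfying split.

Ungrammatical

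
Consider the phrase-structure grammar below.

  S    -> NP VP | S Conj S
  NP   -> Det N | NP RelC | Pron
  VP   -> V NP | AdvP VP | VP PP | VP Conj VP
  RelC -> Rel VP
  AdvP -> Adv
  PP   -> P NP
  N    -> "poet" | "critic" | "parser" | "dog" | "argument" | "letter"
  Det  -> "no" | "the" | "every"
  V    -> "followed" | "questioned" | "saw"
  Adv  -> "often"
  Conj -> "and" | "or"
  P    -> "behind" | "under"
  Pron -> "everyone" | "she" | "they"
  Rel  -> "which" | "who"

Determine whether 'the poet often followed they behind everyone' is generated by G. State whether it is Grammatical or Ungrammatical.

S
  NP
    Det: the
    N: poet
  VP
    AdvP
      Adv: often
    VP
      VP
        V: followed
        NP
          Pron: they
      PP
        P: behind
        NP
          Pron: everyone
Every word is introduced by a lexical rule and the phrasal rules combine the resulting categories into a single S.

Grammatical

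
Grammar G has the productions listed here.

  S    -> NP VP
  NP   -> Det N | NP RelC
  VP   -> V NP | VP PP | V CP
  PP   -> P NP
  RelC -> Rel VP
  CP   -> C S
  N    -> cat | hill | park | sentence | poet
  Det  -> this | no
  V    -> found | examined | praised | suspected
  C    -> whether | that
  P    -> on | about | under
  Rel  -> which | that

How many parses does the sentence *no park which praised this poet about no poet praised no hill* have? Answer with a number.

1

[S [NP [NP [Det no] [N park]] [RelC [Rel which] [VP [VP [V praised] [NP [Det this] [N poet]]] [PP [P about] [NP [Det no] [N poet]]]]]] [VP [V praised] [NP [Det no] [N hill]]]]
No rule offers an alternative attachment or grouping for any span, so this is the only derivation.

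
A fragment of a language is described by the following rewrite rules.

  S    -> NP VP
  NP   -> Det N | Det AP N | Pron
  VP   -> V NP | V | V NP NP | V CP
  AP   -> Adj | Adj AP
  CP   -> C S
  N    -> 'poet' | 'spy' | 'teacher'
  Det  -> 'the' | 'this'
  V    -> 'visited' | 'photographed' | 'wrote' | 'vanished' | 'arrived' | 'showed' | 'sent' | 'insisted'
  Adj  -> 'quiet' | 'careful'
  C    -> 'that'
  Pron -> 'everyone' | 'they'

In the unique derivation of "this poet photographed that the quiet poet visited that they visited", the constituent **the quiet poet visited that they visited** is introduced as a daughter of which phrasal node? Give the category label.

[S [NP [Det this] [N poet]] [VP [V photographed] [CP [C that] [S [NP [Det the] [AP [Adj quiet]] [N poet]] [VP [V visited] [CP [C that] [S [NP [Pron they]] [VP [V visited]]]]]]]]]
The span 'the quiet poet visited that they visited' is the S node built by S → NP VP.
Its mother is the CP built by CP → C S.

CP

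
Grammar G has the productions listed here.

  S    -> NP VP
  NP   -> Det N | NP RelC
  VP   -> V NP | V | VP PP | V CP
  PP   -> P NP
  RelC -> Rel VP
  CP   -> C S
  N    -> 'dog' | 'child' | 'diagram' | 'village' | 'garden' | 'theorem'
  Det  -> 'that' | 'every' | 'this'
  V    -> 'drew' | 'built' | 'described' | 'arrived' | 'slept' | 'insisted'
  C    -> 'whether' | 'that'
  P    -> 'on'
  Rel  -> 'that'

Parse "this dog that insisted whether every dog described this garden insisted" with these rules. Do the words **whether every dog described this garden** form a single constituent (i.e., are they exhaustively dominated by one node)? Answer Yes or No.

[S [NP [NP [Det this] [N dog]] [RelC [Rel that] [VP [V insisted] [CP [C whether] [S [NP [Det every] [N dog]] [VP [V described] [NP [Det this] [N garden]]]]]]]] [VP [V insisted]]]
The words 'whether every dog described this garden' are exhaustively dominated by a single CP node (built by CP → C S), so they form a constituent.

Yes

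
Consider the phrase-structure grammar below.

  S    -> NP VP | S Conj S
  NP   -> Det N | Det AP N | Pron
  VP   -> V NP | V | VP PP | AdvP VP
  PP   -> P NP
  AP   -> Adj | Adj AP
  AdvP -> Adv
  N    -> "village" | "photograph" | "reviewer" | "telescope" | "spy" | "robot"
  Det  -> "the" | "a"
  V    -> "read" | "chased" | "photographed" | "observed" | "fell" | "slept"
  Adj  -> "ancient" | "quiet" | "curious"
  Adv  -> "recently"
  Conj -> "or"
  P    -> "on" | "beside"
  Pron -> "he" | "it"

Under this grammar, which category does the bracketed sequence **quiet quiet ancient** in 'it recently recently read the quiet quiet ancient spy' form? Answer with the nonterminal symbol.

AP

[S [NP [Pron it]] [VP [AdvP [Adv recently]] [VP [AdvP [Adv recently]] [VP [V read] [NP [Det the] [AP [Adj quiet] [AP [Adj quiet] [AP [Adj ancient]]]] [N spy]]]]]]
The span 'quiet quiet ancient' is the AP node built by AP → Adj AP.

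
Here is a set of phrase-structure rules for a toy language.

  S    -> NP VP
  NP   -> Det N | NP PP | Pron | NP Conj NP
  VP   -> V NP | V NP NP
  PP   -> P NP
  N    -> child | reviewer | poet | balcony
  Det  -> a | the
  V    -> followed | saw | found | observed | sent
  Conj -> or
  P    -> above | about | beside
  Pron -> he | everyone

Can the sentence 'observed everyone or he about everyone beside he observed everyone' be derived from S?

For S → NP VP, no prefix of the string parses as an NP.

Ungrammatical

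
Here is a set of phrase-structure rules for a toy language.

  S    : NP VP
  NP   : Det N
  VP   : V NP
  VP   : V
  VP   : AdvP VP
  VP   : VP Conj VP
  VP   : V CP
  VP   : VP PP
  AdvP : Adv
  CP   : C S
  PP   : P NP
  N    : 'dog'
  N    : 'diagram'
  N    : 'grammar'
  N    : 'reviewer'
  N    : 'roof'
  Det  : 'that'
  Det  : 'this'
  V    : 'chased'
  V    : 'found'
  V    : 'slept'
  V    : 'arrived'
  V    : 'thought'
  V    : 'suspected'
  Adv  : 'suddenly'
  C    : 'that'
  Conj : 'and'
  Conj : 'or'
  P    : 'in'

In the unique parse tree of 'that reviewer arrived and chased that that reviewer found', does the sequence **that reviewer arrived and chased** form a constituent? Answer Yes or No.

[S [NP [Det that] [N reviewer]] [VP [VP [V arrived]] [Conj and] [VP [V chased] [CP [C that] [S [NP [Det that] [N reviewer]] [VP [V found]]]]]]]
The smallest constituent containing 'that reviewer arrived and chased' is the S spanning 'that reviewer arrived and chased that that reviewer found'; no single node in the tree dominates exactly the given words.

No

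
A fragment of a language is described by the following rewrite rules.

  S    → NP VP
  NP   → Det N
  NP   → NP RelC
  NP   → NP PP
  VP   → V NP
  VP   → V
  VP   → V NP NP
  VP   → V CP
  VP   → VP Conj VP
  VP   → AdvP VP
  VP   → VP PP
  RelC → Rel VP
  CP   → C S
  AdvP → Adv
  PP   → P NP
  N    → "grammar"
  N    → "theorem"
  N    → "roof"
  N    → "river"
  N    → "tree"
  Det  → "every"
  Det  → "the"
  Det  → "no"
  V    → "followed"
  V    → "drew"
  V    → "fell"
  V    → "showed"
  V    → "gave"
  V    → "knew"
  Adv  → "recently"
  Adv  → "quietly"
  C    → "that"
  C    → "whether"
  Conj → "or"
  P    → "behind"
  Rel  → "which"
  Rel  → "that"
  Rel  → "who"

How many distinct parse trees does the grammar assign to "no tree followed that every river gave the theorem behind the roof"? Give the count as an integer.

3

Two of the 3 distinct bracketings:
[S [NP [Det no] [N tree]] [VP [V followed] [CP [C that] [S [NP [Det every] [N river]] [VP [V gave] [NP [NP [Det the] [N theorem]] [PP [P behind] [NP [Det the] [N roof]]]]]]]]]
[S [NP [Det no] [N tree]] [VP [V followed] [CP [C that] [S [NP [Det every] [N river]] [VP [VP [V gave] [NP [Det the] [N theorem]]] [PP [P behind] [NP [Det the] [N roof]]]]]]]]
The difference turns on whether NP → NP PP is used at the relevant span, versus an alternative expansion of NP.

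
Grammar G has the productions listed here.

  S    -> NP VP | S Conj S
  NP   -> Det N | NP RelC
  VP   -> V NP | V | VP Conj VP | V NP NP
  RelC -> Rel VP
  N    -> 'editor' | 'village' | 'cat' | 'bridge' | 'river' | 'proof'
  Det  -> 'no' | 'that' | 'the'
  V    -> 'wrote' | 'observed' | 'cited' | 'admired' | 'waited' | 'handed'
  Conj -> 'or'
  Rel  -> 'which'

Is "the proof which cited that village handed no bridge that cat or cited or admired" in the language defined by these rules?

S
  NP
    NP
      Det: the
      N: proof
    RelC
      Rel: which
      VP
        V: cited
        NP
          Det: that
          N: village
  VP
    VP
      V: handed
      NP
        Det: no
        N: bridge
      NP
        Det: that
        N: cat
    Conj: or
    VP
      VP
        V: cited
      Conj: or
      VP
        V: admired
Every word is introduced by a lexical rule and the phrasal rules combine the resulting categories into a single S.

Grammatical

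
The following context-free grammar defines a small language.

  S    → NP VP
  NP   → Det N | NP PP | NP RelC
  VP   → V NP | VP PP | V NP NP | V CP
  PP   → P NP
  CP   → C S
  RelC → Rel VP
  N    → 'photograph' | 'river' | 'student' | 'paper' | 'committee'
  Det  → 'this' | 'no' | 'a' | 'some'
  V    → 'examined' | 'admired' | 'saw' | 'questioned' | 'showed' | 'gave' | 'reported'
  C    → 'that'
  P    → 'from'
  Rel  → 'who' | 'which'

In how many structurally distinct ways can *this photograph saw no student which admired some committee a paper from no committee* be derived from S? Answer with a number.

Two of the 6 distinct bracketings:
[S [NP [Det this] [N photograph]] [VP [V saw] [NP [NP [NP [Det no] [N student]] [RelC [Rel which] [VP [V admired] [NP [Det some] [N committee]] [NP [Det a] [N paper]]]]] [PP [P from] [NP [Det no] [N committee]]]]]]
[S [NP [Det this] [N photograph]] [VP [V saw] [NP [NP [Det no] [N student]] [RelC [Rel which] [VP [VP [V admired] [NP [Det some] [N committee]] [NP [Det a] [N paper]]] [PP [P from] [NP [Det no] [N committee]]]]]]]]
The difference turns on whether NP → NP PP is used at the relevant span, versus an alternative expansion of NP.

6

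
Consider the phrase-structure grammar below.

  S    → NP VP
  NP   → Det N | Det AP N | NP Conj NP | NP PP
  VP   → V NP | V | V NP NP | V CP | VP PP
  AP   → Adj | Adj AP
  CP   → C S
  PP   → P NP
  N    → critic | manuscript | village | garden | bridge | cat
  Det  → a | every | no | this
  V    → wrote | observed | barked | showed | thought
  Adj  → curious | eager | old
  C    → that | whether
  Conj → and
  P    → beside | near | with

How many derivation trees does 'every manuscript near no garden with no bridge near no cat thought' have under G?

5

Two of the 5 distinct bracketings:
[S [NP [NP [Det every] [N manuscript]] [PP [P near] [NP [NP [Det no] [N garden]] [PP [P with] [NP [NP [Det no] [N bridge]] [PP [P near] [NP [Det no] [N cat]]]]]]]] [VP [V thought]]]
[S [NP [NP [Det every] [N manuscript]] [PP [P near] [NP [NP [NP [Det no] [N garden]] [PP [P with] [NP [Det no] [N bridge]]]] [PP [P near] [NP [Det no] [N cat]]]]]] [VP [V thought]]]
The trees differ in how a recursive rule is bracketed over the same span.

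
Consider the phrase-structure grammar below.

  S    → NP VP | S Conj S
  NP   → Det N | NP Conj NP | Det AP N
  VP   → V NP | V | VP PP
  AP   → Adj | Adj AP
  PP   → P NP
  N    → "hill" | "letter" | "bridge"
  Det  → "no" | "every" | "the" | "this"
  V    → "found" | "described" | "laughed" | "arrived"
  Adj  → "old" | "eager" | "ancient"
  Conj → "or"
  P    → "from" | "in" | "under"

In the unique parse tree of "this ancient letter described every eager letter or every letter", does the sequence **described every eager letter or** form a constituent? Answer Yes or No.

[S [NP [Det this] [AP [Adj ancient]] [N letter]] [VP [V described] [NP [NP [Det every] [AP [Adj eager]] [N letter]] [Conj or] [NP [Det every] [N letter]]]]]
The smallest constituent containing 'described every eager letter or' is the VP spanning 'described every eager letter or every letter'; no single node in the tree dominates exactly the given words.

No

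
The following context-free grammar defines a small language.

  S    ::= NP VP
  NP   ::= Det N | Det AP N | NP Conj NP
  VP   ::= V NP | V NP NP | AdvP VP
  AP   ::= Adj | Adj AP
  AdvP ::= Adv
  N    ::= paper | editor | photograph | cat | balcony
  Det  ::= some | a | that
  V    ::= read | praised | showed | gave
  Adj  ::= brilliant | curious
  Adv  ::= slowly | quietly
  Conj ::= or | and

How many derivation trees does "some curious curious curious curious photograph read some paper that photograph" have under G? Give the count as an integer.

[S [NP [Det some] [AP [Adj curious] [AP [Adj curious] [AP [Adj curious] [AP [Adj curious]]]]] [N photograph]] [VP [V read] [NP [Det some] [N paper]] [NP [Det that] [N photograph]]]]
No rule offers an alternative attachment or grouping for any span, so this is the only derivation.

1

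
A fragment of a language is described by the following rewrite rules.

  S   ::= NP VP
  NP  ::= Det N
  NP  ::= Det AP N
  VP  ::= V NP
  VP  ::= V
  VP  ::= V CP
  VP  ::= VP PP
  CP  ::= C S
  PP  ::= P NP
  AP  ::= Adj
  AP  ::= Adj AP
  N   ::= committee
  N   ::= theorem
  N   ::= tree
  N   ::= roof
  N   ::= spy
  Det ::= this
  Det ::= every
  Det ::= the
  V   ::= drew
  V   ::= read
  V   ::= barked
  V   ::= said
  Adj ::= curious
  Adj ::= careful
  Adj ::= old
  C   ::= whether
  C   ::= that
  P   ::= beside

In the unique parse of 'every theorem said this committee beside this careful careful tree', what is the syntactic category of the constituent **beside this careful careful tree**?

[S [NP [Det every] [N theorem]] [VP [VP [V said] [NP [Det this] [N committee]]] [PP [P beside] [NP [Det this] [AP [Adj careful] [AP [Adj careful]]] [N tree]]]]]
The span 'beside this careful careful tree' is the PP node built by PP → P NP.

PP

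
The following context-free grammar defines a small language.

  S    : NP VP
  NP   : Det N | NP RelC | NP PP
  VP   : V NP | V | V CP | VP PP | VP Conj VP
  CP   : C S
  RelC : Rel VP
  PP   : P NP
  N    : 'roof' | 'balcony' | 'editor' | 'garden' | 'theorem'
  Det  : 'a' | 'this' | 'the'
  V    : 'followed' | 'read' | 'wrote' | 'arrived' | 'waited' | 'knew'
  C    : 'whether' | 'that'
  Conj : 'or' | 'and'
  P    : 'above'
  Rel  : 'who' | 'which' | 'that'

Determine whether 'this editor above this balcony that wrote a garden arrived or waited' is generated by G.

Grammatical

S
  NP
    NP
      NP
        Det: this
        N: editor
      PP
        P: above
        NP
          Det: this
          N: balcony
    RelC
      Rel: that
      VP
        V: wrote
        NP
          Det: a
          N: garden
  VP
    VP
      V: arrived
    Conj: or
    VP
      V: waited
The bracketing above is licensed at every node by one of the given productions, with S at the root.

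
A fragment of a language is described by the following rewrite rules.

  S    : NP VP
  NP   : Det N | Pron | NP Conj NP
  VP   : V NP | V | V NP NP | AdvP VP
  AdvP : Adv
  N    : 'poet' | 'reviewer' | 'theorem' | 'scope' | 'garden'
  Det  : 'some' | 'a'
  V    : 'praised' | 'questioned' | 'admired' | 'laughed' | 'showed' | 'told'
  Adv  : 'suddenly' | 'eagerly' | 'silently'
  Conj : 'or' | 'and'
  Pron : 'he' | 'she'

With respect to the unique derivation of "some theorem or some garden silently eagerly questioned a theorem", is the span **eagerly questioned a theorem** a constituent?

[S [NP [NP [Det some] [N theorem]] [Conj or] [NP [Det some] [N garden]]] [VP [AdvP [Adv silently]] [VP [AdvP [Adv eagerly]] [VP [V questioned] [NP [Det a] [N theorem]]]]]]
The words 'eagerly questioned a theorem' are exhaustively dominated by a single VP node (built by VP → AdvP VP), so they form a constituent.

Yes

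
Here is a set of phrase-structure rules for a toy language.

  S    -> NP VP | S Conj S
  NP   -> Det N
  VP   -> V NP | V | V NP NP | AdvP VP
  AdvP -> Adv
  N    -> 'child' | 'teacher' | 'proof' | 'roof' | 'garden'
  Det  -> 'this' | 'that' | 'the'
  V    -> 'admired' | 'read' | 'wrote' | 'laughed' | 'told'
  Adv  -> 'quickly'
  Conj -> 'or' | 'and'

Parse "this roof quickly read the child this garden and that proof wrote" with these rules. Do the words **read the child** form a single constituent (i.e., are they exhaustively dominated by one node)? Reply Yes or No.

No

[S [S [NP [Det this] [N roof]] [VP [AdvP [Adv quickly]] [VP [V read] [NP [Det the] [N child]] [NP [Det this] [N garden]]]]] [Conj and] [S [NP [Det that] [N proof]] [VP [V wrote]]]]
The smallest constituent containing 'read the child' is the VP spanning 'read the child this garden'; no single node in the tree dominates exactly the given words.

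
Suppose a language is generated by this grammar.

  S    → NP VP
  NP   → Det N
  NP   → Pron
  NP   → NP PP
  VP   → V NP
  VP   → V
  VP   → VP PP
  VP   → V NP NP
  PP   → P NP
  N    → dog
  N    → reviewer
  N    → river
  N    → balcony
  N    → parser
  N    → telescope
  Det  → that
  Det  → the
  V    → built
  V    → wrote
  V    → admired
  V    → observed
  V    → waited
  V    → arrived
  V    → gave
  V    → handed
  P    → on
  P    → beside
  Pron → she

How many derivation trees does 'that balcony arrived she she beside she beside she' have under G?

5

Two of the 5 distinct bracketings:
[S [NP [Det that] [N balcony]] [VP [VP [V arrived] [NP [Pron she]] [NP [Pron she]]] [PP [P beside] [NP [NP [Pron she]] [PP [P beside] [NP [Pron she]]]]]]]
[S [NP [Det that] [N balcony]] [VP [VP [VP [V arrived] [NP [Pron she]] [NP [Pron she]]] [PP [P beside] [NP [Pron she]]]] [PP [P beside] [NP [Pron she]]]]]
The difference turns on whether NP → NP PP is used at the relevant span, versus an alternative expansion of NP.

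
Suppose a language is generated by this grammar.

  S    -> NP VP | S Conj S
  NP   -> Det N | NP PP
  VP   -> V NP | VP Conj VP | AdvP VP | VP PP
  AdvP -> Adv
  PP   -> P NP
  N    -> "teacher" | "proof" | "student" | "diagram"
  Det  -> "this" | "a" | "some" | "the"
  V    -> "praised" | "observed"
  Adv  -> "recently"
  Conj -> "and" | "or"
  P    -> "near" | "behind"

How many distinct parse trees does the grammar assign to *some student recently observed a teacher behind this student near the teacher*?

Two of the 9 distinct bracketings:
[S [NP [Det some] [N student]] [VP [AdvP [Adv recently]] [VP [V observed] [NP [NP [Det a] [N teacher]] [PP [P behind] [NP [NP [Det this] [N student]] [PP [P near] [NP [Det the] [N teacher]]]]]]]]]
[S [NP [Det some] [N student]] [VP [AdvP [Adv recently]] [VP [V observed] [NP [NP [NP [Det a] [N teacher]] [PP [P behind] [NP [Det this] [N student]]]] [PP [P near] [NP [Det the] [N teacher]]]]]]]
The trees differ in how a recursive rule is bracketed over the same span.

9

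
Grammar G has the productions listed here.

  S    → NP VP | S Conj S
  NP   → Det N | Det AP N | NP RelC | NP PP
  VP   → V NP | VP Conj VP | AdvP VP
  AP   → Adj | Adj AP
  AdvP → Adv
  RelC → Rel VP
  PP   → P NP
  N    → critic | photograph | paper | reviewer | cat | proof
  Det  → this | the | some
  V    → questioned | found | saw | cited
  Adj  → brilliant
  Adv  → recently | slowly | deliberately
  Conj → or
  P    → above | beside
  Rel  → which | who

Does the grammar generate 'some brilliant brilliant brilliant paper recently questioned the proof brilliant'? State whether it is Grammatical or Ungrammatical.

Ungrammatical

An N word can never sit immediately before an Adj word in any string this grammar generates, so the substring 'proof brilliant' rules out a derivation.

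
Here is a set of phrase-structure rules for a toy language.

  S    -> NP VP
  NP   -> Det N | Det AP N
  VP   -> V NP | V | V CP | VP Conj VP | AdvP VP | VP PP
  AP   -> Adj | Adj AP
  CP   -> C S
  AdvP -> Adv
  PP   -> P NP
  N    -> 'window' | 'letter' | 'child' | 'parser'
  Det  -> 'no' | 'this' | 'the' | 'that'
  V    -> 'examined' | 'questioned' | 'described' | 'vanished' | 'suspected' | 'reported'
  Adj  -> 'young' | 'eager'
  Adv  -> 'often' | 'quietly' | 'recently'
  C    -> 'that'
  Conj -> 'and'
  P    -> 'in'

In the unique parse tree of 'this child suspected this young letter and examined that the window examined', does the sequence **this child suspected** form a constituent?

No

[S [NP [Det this] [N child]] [VP [VP [V suspected] [NP [Det this] [AP [Adj young]] [N letter]]] [Conj and] [VP [V examined] [CP [C that] [S [NP [Det the] [N window]] [VP [V examined]]]]]]]
The smallest constituent containing 'this child suspected' is the S spanning 'this child suspected this young letter and examined that the window examined'; no single node in the tree dominates exactly the given words.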